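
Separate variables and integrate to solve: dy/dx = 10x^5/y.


Separate variables: y dy = 10x^5 dx.
Integrate both sides: y²/2 = (5/3)x^6 + C₀.
Multiply by 2: y² = (10/3)x^6 + C.


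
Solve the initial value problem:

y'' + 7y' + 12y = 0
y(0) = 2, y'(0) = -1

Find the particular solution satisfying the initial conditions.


Characteristic roots of r² + 7r + 12 = 0 are -4, -3.
General solution y = c₁ e^(-4x) + c₂ e^(-3x).
Apply y(0) = 2: c₁ + c₂ = 2. Apply y'(0) = -1: -4 c₁ - 3 c₂ = -1.
Solve: c₁ = -5, c₂ = 7.
Particular solution: y = -5e^(-4x) + 7e^(-3x).


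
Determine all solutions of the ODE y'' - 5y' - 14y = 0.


Characteristic equation: r² - 5r - 14 = 0.
Factor: (r + 2)(r - 7) = 0 ⇒ r = -2, 7 (distinct real).
General solution: y = C₁e^(-2x) + C₂e^(7x).


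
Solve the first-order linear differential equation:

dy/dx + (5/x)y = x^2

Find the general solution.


P(x) = 5/x ⇒ μ = x^5.
(x^5 y)' = x^7 ⇒ x^5 y = x^8/(8) + C.
Solve for y: y = (1/8)x^3 + C/x^5.


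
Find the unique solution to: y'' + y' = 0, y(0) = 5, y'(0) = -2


Characteristic roots of r² + r = 0 are -1, 0.
General solution y = c₁ e^(-x) + c₂.
Apply y(0) = 5: c₁ + c₂ = 5. Apply y'(0) = -2: -1 c₁ + 0 c₂ = -2.
Solve: c₁ = 2, c₂ = 3.
Particular solution: y = 2e^(-x) + 3.


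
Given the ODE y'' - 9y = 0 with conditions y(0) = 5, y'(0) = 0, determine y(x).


Characteristic roots of r² - 9 = 0 are 3, -3.
General solution y = c₁ e^(3x) + c₂ e^(-3x).
Apply y(0) = 5: c₁ + c₂ = 5. Apply y'(0) = 0: 3 c₁ - 3 c₂ = 0.
Solve: c₁ = 5/2, c₂ = 5/2.
Particular solution: y = (5/2)e^(3x) + (5/2)e^(-3x).


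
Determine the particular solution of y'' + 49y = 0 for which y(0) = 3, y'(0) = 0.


Characteristic roots of r² + 49 = 0 are ±7i, so y = C₁cos(7x) + C₂sin(7x).
Apply y(0) = 3: C₁ = 3. Differentiate and apply y'(0) = 0: 7·C₂ = 0, so C₂ = 0.
Particular solution: y = 3cos(7x).


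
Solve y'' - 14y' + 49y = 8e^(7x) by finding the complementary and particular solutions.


Characteristic polynomial (r - 7)² = 0; repeated root r = 7.
y_h = (C₁ + C₂x)e^(7x). Forcing matches the repeated root (resonance), so try y_p = Ax² e^(7x).
Substitute and solve for A: 2A = 8, so A = 4.
General solution: y = (C₁ + C₂x + 4x²)e^(7x).


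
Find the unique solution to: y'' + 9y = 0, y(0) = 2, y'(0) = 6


Characteristic roots of r² + 9 = 0 are ±3i, so y = C₁cos(3x) + C₂sin(3x).
Apply y(0) = 2: C₁ = 2. Differentiate and apply y'(0) = 6: 3·C₂ = 6, so C₂ = 2.
Particular solution: y = 2cos(3x) + 2sin(3x).


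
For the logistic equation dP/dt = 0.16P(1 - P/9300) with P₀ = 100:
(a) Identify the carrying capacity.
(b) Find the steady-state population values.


Logistic ODE dP/dt = 0.16P(1 - P/9300) has equilibria where dP/dt = 0, i.e. P = 0 or P = 9300.
The coefficient (1 - P/K) = 0 when P = K, identifying K = 9300 as the carrying capacity.
(a) K = 9300; (b) equilibria P = 0 and P = 9300.


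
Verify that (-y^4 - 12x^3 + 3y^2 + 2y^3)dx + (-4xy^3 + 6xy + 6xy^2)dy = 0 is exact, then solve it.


Check exactness: ∂M/∂y = -4y^3 + 6y + 6y^2 and ∂N/∂x = -4y^3 + 6y + 6y^2; equal, so the equation is exact.
Integrate M with respect to x (treating y as constant): ∫M dx = -xy^4 - 3x^4 + 3xy^2 + 2xy^3 + h(y).
Differentiate w.r.t. y and set equal to N: all terms match, so h'(y) = 0 and h is a constant absorbed into C.
General solution: -xy^4 - 3x^4 + 3xy^2 + 2xy^3 = C.


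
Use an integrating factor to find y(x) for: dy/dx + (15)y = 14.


P(x) = 15, Q(x) = 14; integrating factor μ = e^(15x).
(μ y)' = 14e^(15x) ⇒ μ y = (14/15)e^(15x) + C.
Divide by μ: y = 14/15 + Ce^(-15x).


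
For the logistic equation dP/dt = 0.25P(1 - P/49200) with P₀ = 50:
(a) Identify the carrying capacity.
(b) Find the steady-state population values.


Logistic ODE dP/dt = 0.25P(1 - P/49200) has equilibria where dP/dt = 0, i.e. P = 0 or P = 49200.
The coefficient (1 - P/K) = 0 when P = K, identifying K = 49200 as the carrying capacity.
(a) K = 49200; (b) equilibria P = 0 and P = 49200.


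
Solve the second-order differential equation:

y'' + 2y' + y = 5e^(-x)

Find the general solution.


Characteristic polynomial (r + 1)² = 0; repeated root r = -1.
y_h = (C₁ + C₂x)e^(-x). Forcing matches the repeated root (resonance), so try y_p = Ax² e^(-x).
Substitute and solve for A: 2A = 5, so A = 5/2.
General solution: y = (C₁ + C₂x + (5/2)x²)e^(-x).


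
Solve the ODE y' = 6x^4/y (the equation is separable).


Separate variables: y dy = 6x^4 dx.
Integrate both sides: y²/2 = (6/5)x^5 + C₀.
Multiply by 2: y² = (12/5)x^5 + C.


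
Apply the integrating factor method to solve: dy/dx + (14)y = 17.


P(x) = 14, Q(x) = 17; integrating factor μ = e^(14x).
(μ y)' = 17e^(14x) ⇒ μ y = (17/14)e^(14x) + C.
Divide by μ: y = 17/14 + Ce^(-14x).


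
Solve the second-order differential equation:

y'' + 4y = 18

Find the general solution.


Homogeneous part: r² + 4 = 0 ⇒ r = ±2i, so y_h = C₁cos(2x) + C₂sin(2x).
Try constant y_p = A; plug in: 4A = 18 ⇒ A = 9/2.
General solution: y = C₁cos(2x) + C₂sin(2x) + 9/2.


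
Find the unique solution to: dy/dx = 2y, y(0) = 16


General solution of y' = 2y is y = Ce^(2x).
Apply y(0) = 16: C = 16.
Particular solution: y = 16e^(2x).


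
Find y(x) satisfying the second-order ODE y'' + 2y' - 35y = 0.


Characteristic equation: r² + 2r - 35 = 0.
Factor: (r - 5)(r + 7) = 0 ⇒ r = 5, -7 (distinct real).
General solution: y = C₁e^(5x) + C₂e^(-7x).


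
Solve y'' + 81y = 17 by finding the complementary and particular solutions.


Homogeneous part: r² + 81 = 0 ⇒ r = ±9i, so y_h = C₁cos(9x) + C₂sin(9x).
Try constant y_p = A; plug in: 81A = 17 ⇒ A = 17/81.
General solution: y = C₁cos(9x) + C₂sin(9x) + 17/81.


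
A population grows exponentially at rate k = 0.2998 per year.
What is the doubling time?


Exponential growth: P(t) = P₀ e^(0.2998t). Set P(t)/P₀ = 2: e^(0.2998t) = 2.
Solve: t = ln(2)/0.2998 ≈ 2.31 years.


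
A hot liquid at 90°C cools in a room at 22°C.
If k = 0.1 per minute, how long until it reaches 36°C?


From T(t) = T_a + (T₀ - T_a)e^(-kt), set T(t) = 36:
(36 - 22) / (90 - 22) = e^(-0.1t), so t = -ln(0.206)/0.1 ≈ 15.8 minutes.


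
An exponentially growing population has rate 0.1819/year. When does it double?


Exponential growth: P(t) = P₀ e^(0.1819t). Set P(t)/P₀ = 2: e^(0.1819t) = 2.
Solve: t = ln(2)/0.1819 ≈ 3.81 years.


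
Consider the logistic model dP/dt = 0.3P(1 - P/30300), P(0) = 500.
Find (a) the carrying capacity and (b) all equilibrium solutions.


Logistic ODE dP/dt = 0.3P(1 - P/30300) has equilibria where dP/dt = 0, i.e. P = 0 or P = 30300.
The coefficient (1 - P/K) = 0 when P = K, identifying K = 30300 as the carrying capacity.
(a) K = 30300; (b) equilibria P = 0 and P = 30300.


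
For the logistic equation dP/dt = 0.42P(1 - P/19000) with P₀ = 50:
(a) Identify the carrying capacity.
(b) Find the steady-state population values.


Logistic ODE dP/dt = 0.42P(1 - P/19000) has equilibria where dP/dt = 0, i.e. P = 0 or P = 19000.
The coefficient (1 - P/K) = 0 when P = K, identifying K = 19000 as the carrying capacity.
(a) K = 19000; (b) equilibria P = 0 and P = 19000.


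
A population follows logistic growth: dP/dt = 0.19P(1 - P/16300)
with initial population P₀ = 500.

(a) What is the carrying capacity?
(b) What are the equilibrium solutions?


Logistic ODE dP/dt = 0.19P(1 - P/16300) has equilibria where dP/dt = 0, i.e. P = 0 or P = 16300.
The coefficient (1 - P/K) = 0 when P = K, identifying K = 16300 as the carrying capacity.
(a) K = 16300; (b) equilibria P = 0 and P = 16300.


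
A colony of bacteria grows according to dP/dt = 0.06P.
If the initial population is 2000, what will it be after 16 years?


The ODE dP/dt = 0.06P has solution P(t) = P(0)e^(0.06t).
Substitute P(0) = 2000 and t = 16: P(16) = 2000 e^(0.96) ≈ 5223.


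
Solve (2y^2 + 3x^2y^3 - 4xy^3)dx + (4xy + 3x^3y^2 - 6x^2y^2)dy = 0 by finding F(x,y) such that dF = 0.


Check exactness: ∂M/∂y = 4y + 9x^2y^2 - 12xy^2 and ∂N/∂x = 4y + 9x^2y^2 - 12xy^2; equal, so the equation is exact.
Integrate M with respect to x (treating y as constant): ∫M dx = 2xy^2 + x^3y^3 - 2x^2y^3 + h(y).
Differentiate w.r.t. y and set equal to N: all terms match, so h'(y) = 0 and h is a constant absorbed into C.
General solution: 2xy^2 + x^3y^3 - 2x^2y^3 = C.


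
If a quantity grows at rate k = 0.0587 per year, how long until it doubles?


Exponential growth: P(t) = P₀ e^(0.0587t). Set P(t)/P₀ = 2: e^(0.0587t) = 2.
Solve: t = ln(2)/0.0587 ≈ 11.81 years.


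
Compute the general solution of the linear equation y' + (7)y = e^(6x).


P(x) = 7 ⇒ μ = e^(7x).
(μ y)' = e^(13x) ⇒ μ y = e^(13x)/13 + C.
Divide by μ: y = (1/13)e^(6x) + Ce^(-7x).


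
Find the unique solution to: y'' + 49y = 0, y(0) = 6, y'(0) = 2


Characteristic roots of r² + 49 = 0 are ±7i, so y = C₁cos(7x) + C₂sin(7x).
Apply y(0) = 6: C₁ = 6. Differentiate and apply y'(0) = 2: 7·C₂ = 2, so C₂ = 2/7.
Particular solution: y = 6cos(7x) + (2/7)sin(7x).


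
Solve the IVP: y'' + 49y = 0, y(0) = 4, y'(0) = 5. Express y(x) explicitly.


Characteristic roots of r² + 49 = 0 are ±7i, so y = C₁cos(7x) + C₂sin(7x).
Apply y(0) = 4: C₁ = 4. Differentiate and apply y'(0) = 5: 7·C₂ = 5, so C₂ = 5/7.
Particular solution: y = 4cos(7x) + (5/7)sin(7x).


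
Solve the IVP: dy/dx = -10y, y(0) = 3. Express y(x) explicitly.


General solution of y' = -10y is y = Ce^(-10x).
Apply y(0) = 3: C = 3.
Particular solution: y = 3e^(-10x).


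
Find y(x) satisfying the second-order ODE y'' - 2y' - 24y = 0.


Characteristic equation: r² - 2r - 24 = 0.
Factor: (r + 4)(r - 6) = 0 ⇒ r = -4, 6 (distinct real).
General solution: y = C₁e^(-4x) + C₂e^(6x).


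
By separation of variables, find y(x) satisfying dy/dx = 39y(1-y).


Separate: dy/[y(1-y)] = 39 dx.
Partial fractions: 1/[y(1-y)] = 1/y + 1/(1-y).
Integrate: ln|y/(1-y)| = 39x + C₀.
Solve for y: y = 1/(1 + Ce^(-39x)).


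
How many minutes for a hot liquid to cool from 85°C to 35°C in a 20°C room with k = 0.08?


From T(t) = T_a + (T₀ - T_a)e^(-kt), set T(t) = 35:
(35 - 20) / (85 - 20) = e^(-0.08t), so t = -ln(0.231)/0.08 ≈ 18.3 minutes.


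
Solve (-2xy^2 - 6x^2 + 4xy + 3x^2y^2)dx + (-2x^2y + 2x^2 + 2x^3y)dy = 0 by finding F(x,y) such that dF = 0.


Check exactness: ∂M/∂y = -4xy + 4x + 6x^2y and ∂N/∂x = -4xy + 4x + 6x^2y; equal, so the equation is exact.
Integrate M with respect to x (treating y as constant): ∫M dx = -x^2y^2 - 2x^3 + 2x^2y + x^3y^2 + h(y).
Differentiate w.r.t. y and set equal to N: all terms match, so h'(y) = 0 and h is a constant absorbed into C.
General solution: -x^2y^2 - 2x^3 + 2x^2y + x^3y^2 = C.


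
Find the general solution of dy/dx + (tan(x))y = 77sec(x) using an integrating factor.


P(x) = tan(x) ⇒ μ = e^(∫tan(x)dx) = sec(x).
(sec(x) y)' = 77sec²(x) ⇒ sec(x) y = 77tan(x) + C.
Multiply by cos(x): y = 77sin(x) + C·cos(x).


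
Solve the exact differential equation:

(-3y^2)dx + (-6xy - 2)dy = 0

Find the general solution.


Check exactness: ∂M/∂y = -6y and ∂N/∂x = -6y; equal, so the equation is exact.
Integrate M with respect to x (treating y as constant): ∫M dx = -3xy^2 + h(y).
Differentiate w.r.t. y and set equal to N: the x-dependent terms already match, leaving h'(y) = -2. Integrate: h(y) = -2y.
So F(x,y) = -3xy^2 - 2y.
General solution: -3xy^2 - 2y = C.


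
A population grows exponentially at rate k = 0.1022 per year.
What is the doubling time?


Exponential growth: P(t) = P₀ e^(0.1022t). Set P(t)/P₀ = 2: e^(0.1022t) = 2.
Solve: t = ln(2)/0.1022 ≈ 6.78 years.


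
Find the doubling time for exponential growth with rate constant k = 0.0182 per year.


Exponential growth: P(t) = P₀ e^(0.0182t). Set P(t)/P₀ = 2: e^(0.0182t) = 2.
Solve: t = ln(2)/0.0182 ≈ 38.09 years.


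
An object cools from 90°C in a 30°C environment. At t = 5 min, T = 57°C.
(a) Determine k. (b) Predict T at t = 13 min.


Newton's law: T(t) = T_a + (T₀ - T_a)e^(-kt).
(a) Use T(5) = 57: (57 - 30)/(90 - 30) = e^(-k·5), so k = -ln(0.450)/5 ≈ 0.1597.
(b) Apply k to t = 13: T(13) = 30 + (60)e^(-2.076) ≈ 37.5°C.


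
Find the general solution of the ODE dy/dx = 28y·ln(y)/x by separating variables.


Separate: dy/[y ln(y)] = 28 dx/x.
Substitute u = ln(y): du/u = 28 dx/x.
Integrate: ln|ln(y)| = 28ln|x| + C₀, hence ln(y) = C·x^28.


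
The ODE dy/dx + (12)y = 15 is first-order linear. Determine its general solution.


P(x) = 12, Q(x) = 15; integrating factor μ = e^(12x).
(μ y)' = 15e^(12x) ⇒ μ y = (5/4)e^(12x) + C.
Divide by μ: y = 5/4 + Ce^(-12x).


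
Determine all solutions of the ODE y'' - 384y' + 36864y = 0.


Characteristic equation: r² - 384r + 36864 = 0, i.e. (r - 192)² = 0.
Repeated root r = 192; include an x factor for the second linearly independent solution.
General solution: y = (C₁ + C₂x)e^(192x).


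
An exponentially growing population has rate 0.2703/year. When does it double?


Exponential growth: P(t) = P₀ e^(0.2703t). Set P(t)/P₀ = 2: e^(0.2703t) = 2.
Solve: t = ln(2)/0.2703 ≈ 2.56 years.


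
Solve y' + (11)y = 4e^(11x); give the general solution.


P(x) = 11 ⇒ μ = e^(11x).
(μ y)' = 4e^(22x) ⇒ μ y = (4/22)e^(22x) + C.
Divide by μ: y = (2/11)e^(11x) + Ce^(-11x).


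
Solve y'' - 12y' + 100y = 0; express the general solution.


Characteristic equation: r² - 12r + 100 = 0.
Discriminant is negative; roots r = 6 ± 8i (complex conjugate pair).
General solution uses e^(α x)(C₁ cos(β x) + C₂ sin(β x)): y = e^(6x)(C₁cos(8x) + C₂sin(8x)).


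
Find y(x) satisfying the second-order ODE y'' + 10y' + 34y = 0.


Characteristic equation: r² + 10r + 34 = 0.
Discriminant is negative; roots r = -5 ± 3i (complex conjugate pair).
General solution uses e^(α x)(C₁ cos(β x) + C₂ sin(β x)): y = e^(-5x)(C₁cos(3x) + C₂sin(3x)).


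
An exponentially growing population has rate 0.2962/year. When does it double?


Exponential growth: P(t) = P₀ e^(0.2962t). Set P(t)/P₀ = 2: e^(0.2962t) = 2.
Solve: t = ln(2)/0.2962 ≈ 2.34 years.


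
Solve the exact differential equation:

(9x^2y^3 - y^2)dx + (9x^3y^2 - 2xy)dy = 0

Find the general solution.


Check exactness: ∂M/∂y = 27x^2y^2 - 2y and ∂N/∂x = 27x^2y^2 - 2y; equal, so the equation is exact.
Integrate M with respect to x (treating y as constant): ∫M dx = 3x^3y^3 - xy^2 + h(y).
Differentiate w.r.t. y and set equal to N: all terms match, so h'(y) = 0 and h is a constant absorbed into C.
General solution: 3x^3y^3 - xy^2 = C.


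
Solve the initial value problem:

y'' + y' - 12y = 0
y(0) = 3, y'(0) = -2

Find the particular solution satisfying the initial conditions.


Characteristic roots of r² + r - 12 = 0 are -4, 3.
General solution y = c₁ e^(-4x) + c₂ e^(3x).
Apply y(0) = 3: c₁ + c₂ = 3. Apply y'(0) = -2: -4 c₁ + 3 c₂ = -2.
Solve: c₁ = 11/7, c₂ = 10/7.
Particular solution: y = (11/7)e^(-4x) + (10/7)e^(3x).


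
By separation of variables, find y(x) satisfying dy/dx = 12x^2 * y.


Separate variables: dy/y = 12x^2 dx.
Integrate: ln|y| = 4x^3 + C₀.
Exponentiate: y = Ce^(4x^3).


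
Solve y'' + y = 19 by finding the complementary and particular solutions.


Homogeneous part: r² + 1 = 0 ⇒ r = ±1i, so y_h = C₁cos(x) + C₂sin(x).
Try constant y_p = A; plug in: 1A = 19 ⇒ A = 19.
General solution: y = C₁cos(x) + C₂sin(x) + 19.


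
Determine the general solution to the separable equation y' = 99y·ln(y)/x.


Separate: dy/[y ln(y)] = 99 dx/x.
Substitute u = ln(y): du/u = 99 dx/x.
Integrate: ln|ln(y)| = 99ln|x| + C₀, hence ln(y) = C·x^99.


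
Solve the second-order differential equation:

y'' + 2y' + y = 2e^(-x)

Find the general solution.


Characteristic polynomial (r + 1)² = 0; repeated root r = -1.
y_h = (C₁ + C₂x)e^(-x). Forcing matches the repeated root (resonance), so try y_p = Ax² e^(-x).
Substitute and solve for A: 2A = 2, so A = 1.
General solution: y = (C₁ + C₂x + x²)e^(-x).


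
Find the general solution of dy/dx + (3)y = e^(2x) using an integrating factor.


P(x) = 3 ⇒ μ = e^(3x).
(μ y)' = e^(5x) ⇒ μ y = e^(5x)/5 + C.
Divide by μ: y = (1/5)e^(2x) + Ce^(-3x).


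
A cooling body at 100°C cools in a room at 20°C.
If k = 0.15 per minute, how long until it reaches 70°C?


From T(t) = T_a + (T₀ - T_a)e^(-kt), set T(t) = 70:
(70 - 20) / (100 - 20) = e^(-0.15t), so t = -ln(0.625)/0.15 ≈ 3.1 minutes.


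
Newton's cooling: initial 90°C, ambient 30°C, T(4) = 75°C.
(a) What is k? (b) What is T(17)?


Newton's law: T(t) = T_a + (T₀ - T_a)e^(-kt).
(a) Use T(4) = 75: (75 - 30)/(90 - 30) = e^(-k·4), so k = -ln(0.750)/4 ≈ 0.0719.
(b) Apply k to t = 17: T(17) = 30 + (60)e^(-1.223) ≈ 47.7°C.


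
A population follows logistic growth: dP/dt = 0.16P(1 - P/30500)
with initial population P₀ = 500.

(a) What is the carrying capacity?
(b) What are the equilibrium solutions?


Logistic ODE dP/dt = 0.16P(1 - P/30500) has equilibria where dP/dt = 0, i.e. P = 0 or P = 30500.
The coefficient (1 - P/K) = 0 when P = K, identifying K = 30500 as the carrying capacity.
(a) K = 30500; (b) equilibria P = 0 and P = 30500.


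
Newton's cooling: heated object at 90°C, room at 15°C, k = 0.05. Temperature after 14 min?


Newton's law: dT/dt = -k(T - T_a) has solution T(t) = T_a + (T₀ - T_a)e^(-kt).
Plug in T_a = 15, T₀ = 90, k = 0.05, t = 14: T(14) = 15 + (75)e^(-0.70) ≈ 52.2°C.


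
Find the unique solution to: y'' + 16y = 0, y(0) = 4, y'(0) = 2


Characteristic roots of r² + 16 = 0 are ±4i, so y = C₁cos(4x) + C₂sin(4x).
Apply y(0) = 4: C₁ = 4. Differentiate and apply y'(0) = 2: 4·C₂ = 2, so C₂ = 1/2.
Particular solution: y = 4cos(4x) + (1/2)sin(4x).


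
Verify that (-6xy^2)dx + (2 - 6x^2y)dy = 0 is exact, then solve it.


Check exactness: ∂M/∂y = -12xy and ∂N/∂x = -12xy; equal, so the equation is exact.
Integrate M with respect to x (treating y as constant): ∫M dx = -3x^2y^2 + h(y).
Differentiate w.r.t. y and set equal to N: the x-dependent terms already match, leaving h'(y) = 2. Integrate: h(y) = 2y.
So F(x,y) = 2y - 3x^2y^2.
General solution: 2y - 3x^2y^2 = C.


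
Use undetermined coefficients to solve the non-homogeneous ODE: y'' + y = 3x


Homogeneous: r² + 1 = 0 ⇒ r = ±1i, y_h = C₁cos(x) + C₂sin(x).
Polynomial forcing; try y_p = Ax + B. Then y_p'' + 1 y_p = 1(Ax + B) = 3x, so B = 0 and A = 3.
General solution: y = C₁cos(x) + C₂sin(x) + 3x.


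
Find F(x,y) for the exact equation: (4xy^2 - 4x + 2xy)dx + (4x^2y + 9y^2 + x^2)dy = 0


Check exactness: ∂M/∂y = 8xy + 2x and ∂N/∂x = 8xy + 2x; equal, so the equation is exact.
Integrate M with respect to x (treating y as constant): ∫M dx = 2x^2y^2 - 2x^2 + x^2y + h(y).
Differentiate w.r.t. y and set equal to N: the x-dependent terms already match, leaving h'(y) = 9y^2. Integrate: h(y) = 3y^3.
So F(x,y) = 2x^2y^2 + 3y^3 - 2x^2 + x^2y.
General solution: 2x^2y^2 + 3y^3 - 2x^2 + x^2y = C.


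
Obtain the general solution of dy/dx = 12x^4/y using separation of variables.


Separate variables: y dy = 12x^4 dx.
Integrate both sides: y²/2 = (12/5)x^5 + C₀.
Multiply by 2: y² = (24/5)x^5 + C.


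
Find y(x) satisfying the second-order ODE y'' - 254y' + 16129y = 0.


Characteristic equation: r² - 254r + 16129 = 0, i.e. (r - 127)² = 0.
Repeated root r = 127; include an x factor for the second linearly independent solution.
General solution: y = (C₁ + C₂x)e^(127x).


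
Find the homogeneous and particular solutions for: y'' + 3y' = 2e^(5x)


Characteristic roots of r² + 3r = 0 are -3, 0.
y_h = C₁e^(-3x) + C₂.
Forcing exponent 5 is not a characteristic root; try y_p = Ae^(5x).
Substitute: A·(25 + (3)·5 + (0)) = A·40 = 2, so A = 1/20.
General solution: y = C₁e^(-3x) + C₂ + (1/20)e^(5x).


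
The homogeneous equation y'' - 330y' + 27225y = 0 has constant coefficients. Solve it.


Characteristic equation: r² - 330r + 27225 = 0, i.e. (r - 165)² = 0.
Repeated root r = 165; include an x factor for the second linearly independent solution.
General solution: y = (C₁ + C₂x)e^(165x).


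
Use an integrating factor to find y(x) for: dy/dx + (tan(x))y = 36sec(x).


P(x) = tan(x) ⇒ μ = e^(∫tan(x)dx) = sec(x).
(sec(x) y)' = 36sec²(x) ⇒ sec(x) y = 36tan(x) + C.
Multiply by cos(x): y = 36sin(x) + C·cos(x).


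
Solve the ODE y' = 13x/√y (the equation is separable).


Separate: √y dy = 13x dx.
Integrate: (2/3)y^(3/2) = (13/2)x² + C.


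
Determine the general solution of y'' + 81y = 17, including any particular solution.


Homogeneous part: r² + 81 = 0 ⇒ r = ±9i, so y_h = C₁cos(9x) + C₂sin(9x).
Try constant y_p = A; plug in: 81A = 17 ⇒ A = 17/81.
General solution: y = C₁cos(9x) + C₂sin(9x) + 17/81.


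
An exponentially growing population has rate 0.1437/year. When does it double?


Exponential growth: P(t) = P₀ e^(0.1437t). Set P(t)/P₀ = 2: e^(0.1437t) = 2.
Solve: t = ln(2)/0.1437 ≈ 4.82 years.


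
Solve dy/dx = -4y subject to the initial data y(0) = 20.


General solution of y' = -4y is y = Ce^(-4x).
Apply y(0) = 20: C = 20.
Particular solution: y = 20e^(-4x).


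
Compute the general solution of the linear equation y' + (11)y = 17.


P(x) = 11, Q(x) = 17; integrating factor μ = e^(11x).
(μ y)' = 17e^(11x) ⇒ μ y = (17/11)e^(11x) + C.
Divide by μ: y = 17/11 + Ce^(-11x).


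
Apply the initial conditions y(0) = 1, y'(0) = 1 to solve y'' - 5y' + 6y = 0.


Characteristic roots of r² - 5r + 6 = 0 are 2, 3.
General solution y = c₁ e^(2x) + c₂ e^(3x).
Apply y(0) = 1: c₁ + c₂ = 1. Apply y'(0) = 1: 2 c₁ + 3 c₂ = 1.
Solve: c₁ = 2, c₂ = -1.
Particular solution: y = 2e^(2x) - e^(3x).


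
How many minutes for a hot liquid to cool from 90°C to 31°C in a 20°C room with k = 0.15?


From T(t) = T_a + (T₀ - T_a)e^(-kt), set T(t) = 31:
(31 - 20) / (90 - 20) = e^(-0.15t), so t = -ln(0.157)/0.15 ≈ 12.3 minutes.


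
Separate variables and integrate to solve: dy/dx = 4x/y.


Separate variables: y dy = 4x dx.
Integrate both sides: y²/2 = 2x^2 + C₀.
Multiply by 2: y² = 4x^2 + C.


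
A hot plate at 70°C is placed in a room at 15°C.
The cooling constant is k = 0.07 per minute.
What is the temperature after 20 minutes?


Newton's law: dT/dt = -k(T - T_a) has solution T(t) = T_a + (T₀ - T_a)e^(-kt).
Plug in T_a = 15, T₀ = 70, k = 0.07, t = 20: T(20) = 15 + (55)e^(-1.40) ≈ 28.6°C.


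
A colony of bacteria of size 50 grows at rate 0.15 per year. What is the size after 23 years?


The ODE dP/dt = 0.15P has solution P(t) = P(0)e^(0.15t).
Substitute P(0) = 50 and t = 23: P(23) = 50 e^(3.45) ≈ 1575.


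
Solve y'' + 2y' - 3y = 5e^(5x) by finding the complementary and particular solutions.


Characteristic roots of r² + 2r - 3 = 0 are 1, -3.
y_h = C₁e^(x) + C₂e^(-3x).
Forcing exponent 5 is not a characteristic root; try y_p = Ae^(5x).
Substitute: A·(25 + (2)·5 + (-3)) = A·32 = 5, so A = 5/32.
General solution: y = C₁e^(x) + C₂e^(-3x) + (5/32)e^(5x).


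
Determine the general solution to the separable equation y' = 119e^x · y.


Separate variables: dy/y = 119e^x dx.
Integrate: ln|y| = 119e^x + C₀.
Exponentiate: y = Ce^(119e^x).


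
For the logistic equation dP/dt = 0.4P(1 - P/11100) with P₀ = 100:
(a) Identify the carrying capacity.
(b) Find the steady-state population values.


Logistic ODE dP/dt = 0.4P(1 - P/11100) has equilibria where dP/dt = 0, i.e. P = 0 or P = 11100.
The coefficient (1 - P/K) = 0 when P = K, identifying K = 11100 as the carrying capacity.
(a) K = 11100; (b) equilibria P = 0 and P = 11100.


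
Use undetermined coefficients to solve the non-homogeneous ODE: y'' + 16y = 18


Homogeneous part: r² + 16 = 0 ⇒ r = ±4i, so y_h = C₁cos(4x) + C₂sin(4x).
Try constant y_p = A; plug in: 16A = 18 ⇒ A = 9/8.
General solution: y = C₁cos(4x) + C₂sin(4x) + 9/8.


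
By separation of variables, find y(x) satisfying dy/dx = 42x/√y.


Separate: √y dy = 42x dx.
Integrate: (2/3)y^(3/2) = 21x² + C.


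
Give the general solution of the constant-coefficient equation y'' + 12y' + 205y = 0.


Characteristic equation: r² + 12r + 205 = 0.
Discriminant is negative; roots r = -6 ± 13i (complex conjugate pair).
General solution uses e^(α x)(C₁ cos(β x) + C₂ sin(β x)): y = e^(-6x)(C₁cos(13x) + C₂sin(13x)).


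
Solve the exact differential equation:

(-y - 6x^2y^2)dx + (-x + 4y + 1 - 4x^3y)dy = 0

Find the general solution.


Check exactness: ∂M/∂y = -1 - 12x^2y and ∂N/∂x = -1 - 12x^2y; equal, so the equation is exact.
Integrate M with respect to x (treating y as constant): ∫M dx = -xy - 2x^3y^2 + h(y).
Differentiate w.r.t. y and set equal to N: the x-dependent terms already match, leaving h'(y) = 4y + 1. Integrate: h(y) = 2y^2 + y.
So F(x,y) = -xy + 2y^2 + y - 2x^3y^2.
General solution: -xy + 2y^2 + y - 2x^3y^2 = C.


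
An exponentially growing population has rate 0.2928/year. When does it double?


Exponential growth: P(t) = P₀ e^(0.2928t). Set P(t)/P₀ = 2: e^(0.2928t) = 2.
Solve: t = ln(2)/0.2928 ≈ 2.37 years.


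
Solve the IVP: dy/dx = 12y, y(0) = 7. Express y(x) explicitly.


General solution of y' = 12y is y = Ce^(12x).
Apply y(0) = 7: C = 7.
Particular solution: y = 7e^(12x).


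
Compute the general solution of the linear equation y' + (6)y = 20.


P(x) = 6, Q(x) = 20; integrating factor μ = e^(6x).
(μ y)' = 20e^(6x) ⇒ μ y = (10/3)e^(6x) + C.
Divide by μ: y = 10/3 + Ce^(-6x).


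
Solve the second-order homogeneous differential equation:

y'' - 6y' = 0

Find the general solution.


Characteristic equation: r² - 6r = 0.
Factor: (r - 0)(r - 6) = 0 ⇒ r = 0, 6 (distinct real).
General solution: y = C₁ + C₂e^(6x).


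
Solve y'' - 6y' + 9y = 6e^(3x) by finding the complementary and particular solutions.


Characteristic polynomial (r - 3)² = 0; repeated root r = 3.
y_h = (C₁ + C₂x)e^(3x). Forcing matches the repeated root (resonance), so try y_p = Ax² e^(3x).
Substitute and solve for A: 2A = 6, so A = 3.
General solution: y = (C₁ + C₂x + 3x²)e^(3x).


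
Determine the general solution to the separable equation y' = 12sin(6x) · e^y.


Separate: e^(-y) dy = 12sin(6x) dx.
Integrate: -e^(-y) = -2cos(6x) + C₀.
Rearrange: e^(-y) = 2cos(6x) + C.


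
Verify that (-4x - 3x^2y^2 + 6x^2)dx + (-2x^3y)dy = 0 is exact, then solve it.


Check exactness: ∂M/∂y = -6x^2y and ∂N/∂x = -6x^2y; equal, so the equation is exact.
Integrate M with respect to x (treating y as constant): ∫M dx = -2x^2 - x^3y^2 + 2x^3 + h(y).
Differentiate w.r.t. y and set equal to N: all terms match, so h'(y) = 0 and h is a constant absorbed into C.
General solution: -2x^2 - x^3y^2 + 2x^3 = C.


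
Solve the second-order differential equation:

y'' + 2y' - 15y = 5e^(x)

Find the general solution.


Characteristic roots of r² + 2r - 15 = 0 are -5, 3.
y_h = C₁e^(-5x) + C₂e^(3x).
Forcing exponent 1 is not a characteristic root; try y_p = Ae^(x).
Substitute: A·(1 + (2)·1 + (-15)) = A·-12 = 5, so A = -5/12.
General solution: y = C₁e^(-5x) + C₂e^(3x) - (5/12)e^(x).


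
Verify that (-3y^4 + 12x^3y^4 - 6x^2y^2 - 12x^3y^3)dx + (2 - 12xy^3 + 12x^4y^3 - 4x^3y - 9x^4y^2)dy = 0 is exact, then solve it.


Check exactness: ∂M/∂y = -12y^3 + 48x^3y^3 - 12x^2y - 36x^3y^2 and ∂N/∂x = -12y^3 + 48x^3y^3 - 12x^2y - 36x^3y^2; equal, so the equation is exact.
Integrate M with respect to x (treating y as constant): ∫M dx = -3xy^4 + 3x^4y^4 - 2x^3y^2 - 3x^4y^3 + h(y).
Differentiate w.r.t. y and set equal to N: the x-dependent terms already match, leaving h'(y) = 2. Integrate: h(y) = 2y.
So F(x,y) = 2y - 3xy^4 + 3x^4y^4 - 2x^3y^2 - 3x^4y^3.
General solution: 2y - 3xy^4 + 3x^4y^4 - 2x^3y^2 - 3x^4y^3 = C.


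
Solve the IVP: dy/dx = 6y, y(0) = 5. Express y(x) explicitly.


General solution of y' = 6y is y = Ce^(6x).
Apply y(0) = 5: C = 5.
Particular solution: y = 5e^(6x).


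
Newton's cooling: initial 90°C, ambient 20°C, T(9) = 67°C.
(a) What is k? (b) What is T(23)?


Newton's law: T(t) = T_a + (T₀ - T_a)e^(-kt).
(a) Use T(9) = 67: (67 - 20)/(90 - 20) = e^(-k·9), so k = -ln(0.671)/9 ≈ 0.0443.
(b) Apply k to t = 23: T(23) = 20 + (70)e^(-1.018) ≈ 45.3°C.


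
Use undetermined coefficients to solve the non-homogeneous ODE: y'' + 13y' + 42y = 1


Characteristic roots of r² + 13r + 42 = 0 are -7, -6.
y_h = C₁e^(-7x) + C₂e^(-6x).
Constant forcing; try y_p = A. Then 42A = 1 ⇒ A = 1/42.
General solution: y = C₁e^(-7x) + C₂e^(-6x) + 1/42.


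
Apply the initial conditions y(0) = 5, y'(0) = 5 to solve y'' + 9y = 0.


Characteristic roots of r² + 9 = 0 are ±3i, so y = C₁cos(3x) + C₂sin(3x).
Apply y(0) = 5: C₁ = 5. Differentiate and apply y'(0) = 5: 3·C₂ = 5, so C₂ = 5/3.
Particular solution: y = 5cos(3x) + (5/3)sin(3x).


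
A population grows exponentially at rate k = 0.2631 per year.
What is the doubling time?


Exponential growth: P(t) = P₀ e^(0.2631t). Set P(t)/P₀ = 2: e^(0.2631t) = 2.
Solve: t = ln(2)/0.2631 ≈ 2.63 years.


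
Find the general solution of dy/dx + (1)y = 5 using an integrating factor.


P(x) = 1, Q(x) = 5; integrating factor μ = e^(x).
(μ y)' = 5e^(x) ⇒ μ y = 5e^(x) + C.
Divide by μ: y = 5 + Ce^(-x).


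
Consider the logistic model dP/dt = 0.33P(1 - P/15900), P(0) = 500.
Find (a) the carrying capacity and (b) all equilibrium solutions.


Logistic ODE dP/dt = 0.33P(1 - P/15900) has equilibria where dP/dt = 0, i.e. P = 0 or P = 15900.
The coefficient (1 - P/K) = 0 when P = K, identifying K = 15900 as the carrying capacity.
(a) K = 15900; (b) equilibria P = 0 and P = 15900.


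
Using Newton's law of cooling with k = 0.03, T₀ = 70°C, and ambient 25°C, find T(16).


Newton's law: dT/dt = -k(T - T_a) has solution T(t) = T_a + (T₀ - T_a)e^(-kt).
Plug in T_a = 25, T₀ = 70, k = 0.03, t = 16: T(16) = 25 + (45)e^(-0.48) ≈ 52.8°C.


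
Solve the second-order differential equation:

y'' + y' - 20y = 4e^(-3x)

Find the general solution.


Characteristic roots of r² + r - 20 = 0 are 4, -5.
y_h = C₁e^(4x) + C₂e^(-5x).
Forcing exponent -3 is not a characteristic root; try y_p = Ae^(-3x).
Substitute: A·(9 + (1)·-3 + (-20)) = A·-14 = 4, so A = -2/7.
General solution: y = C₁e^(4x) + C₂e^(-5x) - (2/7)e^(-3x).


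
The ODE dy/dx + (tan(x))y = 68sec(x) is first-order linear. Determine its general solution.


P(x) = tan(x) ⇒ μ = e^(∫tan(x)dx) = sec(x).
(sec(x) y)' = 68sec²(x) ⇒ sec(x) y = 68tan(x) + C.
Multiply by cos(x): y = 68sin(x) + C·cos(x).


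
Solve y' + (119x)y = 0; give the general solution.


P(x) = 119x ⇒ μ = e^((119/2)x²).
Q(x) = 0 so μ y is constant: y = Ce^(-(119/2)x²).


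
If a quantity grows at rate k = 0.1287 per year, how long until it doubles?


Exponential growth: P(t) = P₀ e^(0.1287t). Set P(t)/P₀ = 2: e^(0.1287t) = 2.
Solve: t = ln(2)/0.1287 ≈ 5.39 years.


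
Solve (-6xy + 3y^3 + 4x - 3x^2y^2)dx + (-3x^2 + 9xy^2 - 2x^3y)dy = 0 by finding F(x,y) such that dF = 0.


Check exactness: ∂M/∂y = -6x + 9y^2 - 6x^2y and ∂N/∂x = -6x + 9y^2 - 6x^2y; equal, so the equation is exact.
Integrate M with respect to x (treating y as constant): ∫M dx = -3x^2y + 3xy^3 + 2x^2 - x^3y^2 + h(y).
Differentiate w.r.t. y and set equal to N: all terms match, so h'(y) = 0 and h is a constant absorbed into C.
General solution: -3x^2y + 3xy^3 + 2x^2 - x^3y^2 = C.


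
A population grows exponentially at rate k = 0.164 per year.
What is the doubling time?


Exponential growth: P(t) = P₀ e^(0.164t). Set P(t)/P₀ = 2: e^(0.164t) = 2.
Solve: t = ln(2)/0.164 ≈ 4.23 years.


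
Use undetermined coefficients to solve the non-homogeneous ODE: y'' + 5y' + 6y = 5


Characteristic roots of r² + 5r + 6 = 0 are -2, -3.
y_h = C₁e^(-2x) + C₂e^(-3x).
Constant forcing; try y_p = A. Then 6A = 5 ⇒ A = 5/6.
General solution: y = C₁e^(-2x) + C₂e^(-3x) + 5/6.


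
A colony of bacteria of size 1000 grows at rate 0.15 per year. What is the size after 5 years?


The ODE dP/dt = 0.15P has solution P(t) = P(0)e^(0.15t).
Substitute P(0) = 1000 and t = 5: P(5) = 1000 e^(0.75) ≈ 2117.


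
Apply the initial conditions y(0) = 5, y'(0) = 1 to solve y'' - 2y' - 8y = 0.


Characteristic roots of r² - 2r - 8 = 0 are 4, -2.
General solution y = c₁ e^(4x) + c₂ e^(-2x).
Apply y(0) = 5: c₁ + c₂ = 5. Apply y'(0) = 1: 4 c₁ - 2 c₂ = 1.
Solve: c₁ = 11/6, c₂ = 19/6.
Particular solution: y = (11/6)e^(4x) + (19/6)e^(-2x).


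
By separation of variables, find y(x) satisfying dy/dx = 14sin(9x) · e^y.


Separate: e^(-y) dy = 14sin(9x) dx.
Integrate: -e^(-y) = -(14/9)cos(9x) + C₀.
Rearrange: e^(-y) = (14/9)cos(9x) + C.


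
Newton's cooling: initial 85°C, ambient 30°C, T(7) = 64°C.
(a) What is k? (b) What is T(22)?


Newton's law: T(t) = T_a + (T₀ - T_a)e^(-kt).
(a) Use T(7) = 64: (64 - 30)/(85 - 30) = e^(-k·7), so k = -ln(0.618)/7 ≈ 0.0687.
(b) Apply k to t = 22: T(22) = 30 + (55)e^(-1.512) ≈ 42.1°C.


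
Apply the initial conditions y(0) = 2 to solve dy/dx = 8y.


General solution of y' = 8y is y = Ce^(8x).
Apply y(0) = 2: C = 2.
Particular solution: y = 2e^(8x).


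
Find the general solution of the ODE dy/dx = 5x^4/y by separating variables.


Separate variables: y dy = 5x^4 dx.
Integrate both sides: y²/2 = x^5 + C₀.
Multiply by 2: y² = 2x^5 + C.


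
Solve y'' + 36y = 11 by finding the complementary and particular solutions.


Homogeneous part: r² + 36 = 0 ⇒ r = ±6i, so y_h = C₁cos(6x) + C₂sin(6x).
Try constant y_p = A; plug in: 36A = 11 ⇒ A = 11/36.
General solution: y = C₁cos(6x) + C₂sin(6x) + 11/36.


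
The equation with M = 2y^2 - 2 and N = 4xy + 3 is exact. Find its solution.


Check exactness: ∂M/∂y = 4y and ∂N/∂x = 4y; equal, so the equation is exact.
Integrate M with respect to x (treating y as constant): ∫M dx = 2xy^2 - 2x + h(y).
Differentiate w.r.t. y and set equal to N: the x-dependent terms already match, leaving h'(y) = 3. Integrate: h(y) = 3y.
So F(x,y) = 2xy^2 - 2x + 3y.
General solution: 2xy^2 - 2x + 3y = C.


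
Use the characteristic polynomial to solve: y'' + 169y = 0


Characteristic equation: r² + 169 = 0.
Discriminant is negative; roots r = 0 ± 13i (complex conjugate pair).
General solution uses e^(α x)(C₁ cos(β x) + C₂ sin(β x)): y = C₁cos(13x) + C₂sin(13x).


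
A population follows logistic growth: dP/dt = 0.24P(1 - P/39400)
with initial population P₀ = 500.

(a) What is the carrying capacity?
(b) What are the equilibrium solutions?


Logistic ODE dP/dt = 0.24P(1 - P/39400) has equilibria where dP/dt = 0, i.e. P = 0 or P = 39400.
The coefficient (1 - P/K) = 0 when P = K, identifying K = 39400 as the carrying capacity.
(a) K = 39400; (b) equilibria P = 0 and P = 39400.


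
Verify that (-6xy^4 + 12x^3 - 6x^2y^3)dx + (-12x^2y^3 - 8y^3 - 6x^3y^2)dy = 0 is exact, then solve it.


Check exactness: ∂M/∂y = -24xy^3 - 18x^2y^2 and ∂N/∂x = -24xy^3 - 18x^2y^2; equal, so the equation is exact.
Integrate M with respect to x (treating y as constant): ∫M dx = -3x^2y^4 + 3x^4 - 2x^3y^3 + h(y).
Differentiate w.r.t. y and set equal to N: the x-dependent terms already match, leaving h'(y) = -8y^3. Integrate: h(y) = -2y^4.
So F(x,y) = -3x^2y^4 + 3x^4 - 2y^4 - 2x^3y^3.
General solution: -3x^2y^4 + 3x^4 - 2y^4 - 2x^3y^3 = C.


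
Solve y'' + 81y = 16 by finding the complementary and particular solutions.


Homogeneous part: r² + 81 = 0 ⇒ r = ±9i, so y_h = C₁cos(9x) + C₂sin(9x).
Try constant y_p = A; plug in: 81A = 16 ⇒ A = 16/81.
General solution: y = C₁cos(9x) + C₂sin(9x) + 16/81.


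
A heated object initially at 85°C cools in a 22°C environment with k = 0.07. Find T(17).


Newton's law: dT/dt = -k(T - T_a) has solution T(t) = T_a + (T₀ - T_a)e^(-kt).
Plug in T_a = 22, T₀ = 85, k = 0.07, t = 17: T(17) = 22 + (63)e^(-1.19) ≈ 41.2°C.


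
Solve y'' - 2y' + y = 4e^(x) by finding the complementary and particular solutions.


Characteristic polynomial (r - 1)² = 0; repeated root r = 1.
y_h = (C₁ + C₂x)e^(x). Forcing matches the repeated root (resonance), so try y_p = Ax² e^(x).
Substitute and solve for A: 2A = 4, so A = 2.
General solution: y = (C₁ + C₂x + 2x²)e^(x).


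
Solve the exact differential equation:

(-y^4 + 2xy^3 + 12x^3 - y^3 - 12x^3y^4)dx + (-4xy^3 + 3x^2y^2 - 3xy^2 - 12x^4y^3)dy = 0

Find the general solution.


Check exactness: ∂M/∂y = -4y^3 + 6xy^2 - 3y^2 - 48x^3y^3 and ∂N/∂x = -4y^3 + 6xy^2 - 3y^2 - 48x^3y^3; equal, so the equation is exact.
Integrate M with respect to x (treating y as constant): ∫M dx = -xy^4 + x^2y^3 + 3x^4 - xy^3 - 3x^4y^4 + h(y).
Differentiate w.r.t. y and set equal to N: all terms match, so h'(y) = 0 and h is a constant absorbed into C.
General solution: -xy^4 + x^2y^3 + 3x^4 - xy^3 - 3x^4y^4 = C.


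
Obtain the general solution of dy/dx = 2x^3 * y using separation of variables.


Separate variables: dy/y = 2x^3 dx.
Integrate: ln|y| = (1/2)x^4 + C₀.
Exponentiate: y = Ce^((1/2)x^4).


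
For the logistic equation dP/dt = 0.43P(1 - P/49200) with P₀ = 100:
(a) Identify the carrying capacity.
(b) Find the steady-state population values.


Logistic ODE dP/dt = 0.43P(1 - P/49200) has equilibria where dP/dt = 0, i.e. P = 0 or P = 49200.
The coefficient (1 - P/K) = 0 when P = K, identifying K = 49200 as the carrying capacity.
(a) K = 49200; (b) equilibria P = 0 and P = 49200.


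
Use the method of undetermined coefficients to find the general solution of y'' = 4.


Characteristic polynomial (r - 0)² = 0; repeated root r = 0.
y_h = (C₁ + C₂x). Forcing matches the repeated root (resonance), so try y_p = Ax².
Substitute and solve for A: 2A = 4, so A = 2.
General solution: y = C₁ + C₂x + 2x².


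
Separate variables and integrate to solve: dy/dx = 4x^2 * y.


Separate variables: dy/y = 4x^2 dx.
Integrate: ln|y| = (4/3)x^3 + C₀.
Exponentiate: y = Ce^((4/3)x^3).


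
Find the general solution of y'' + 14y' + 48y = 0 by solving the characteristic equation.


Characteristic equation: r² + 14r + 48 = 0.
Factor: (r + 8)(r + 6) = 0 ⇒ r = -8, -6 (distinct real).
General solution: y = C₁e^(-8x) + C₂e^(-6x).


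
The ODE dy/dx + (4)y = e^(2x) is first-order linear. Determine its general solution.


P(x) = 4 ⇒ μ = e^(4x).
(μ y)' = e^(6x) ⇒ μ y = e^(6x)/6 + C.
Divide by μ: y = (1/6)e^(2x) + Ce^(-4x).


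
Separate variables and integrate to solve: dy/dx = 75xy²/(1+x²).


Separate: dy/y² = 75x/(1+x²) dx.
Integrate LHS: ∫ dy/y² = -1/y.
Integrate RHS via u = 1+x²: (75/2)ln(1+x²) + C.
Result: -1/y = (75/2)ln(1+x²) + C.


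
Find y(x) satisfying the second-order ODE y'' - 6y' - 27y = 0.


Characteristic equation: r² - 6r - 27 = 0.
Factor: (r - 9)(r + 3) = 0 ⇒ r = 9, -3 (distinct real).
General solution: y = C₁e^(9x) + C₂e^(-3x).


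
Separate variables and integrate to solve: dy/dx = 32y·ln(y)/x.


Separate: dy/[y ln(y)] = 32 dx/x.
Substitute u = ln(y): du/u = 32 dx/x.
Integrate: ln|ln(y)| = 32ln|x| + C₀, hence ln(y) = C·x^32.


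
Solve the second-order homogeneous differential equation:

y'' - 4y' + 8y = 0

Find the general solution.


Characteristic equation: r² - 4r + 8 = 0.
Discriminant is negative; roots r = 2 ± 2i (complex conjugate pair).
General solution uses e^(α x)(C₁ cos(β x) + C₂ sin(β x)): y = e^(2x)(C₁cos(2x) + C₂sin(2x)).


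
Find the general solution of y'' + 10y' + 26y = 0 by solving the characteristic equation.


Characteristic equation: r² + 10r + 26 = 0.
Discriminant is negative; roots r = -5 ± 1i (complex conjugate pair).
General solution uses e^(α x)(C₁ cos(β x) + C₂ sin(β x)): y = e^(-5x)(C₁cos(x) + C₂sin(x)).
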